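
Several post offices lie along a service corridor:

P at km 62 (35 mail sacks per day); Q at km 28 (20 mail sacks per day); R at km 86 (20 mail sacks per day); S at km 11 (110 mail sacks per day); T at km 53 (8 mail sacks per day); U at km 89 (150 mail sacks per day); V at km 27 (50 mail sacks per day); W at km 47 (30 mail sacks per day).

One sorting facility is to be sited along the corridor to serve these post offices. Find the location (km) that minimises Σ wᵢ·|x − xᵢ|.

x = 53

For a sum of weighted absolute distances on a line, the optimum is the weighted median (not the mean). Total weight W = 423; half-weight = 211.5.
Sort by position and accumulate weight:
  km 11 (S, w=110) → cum 110
  km 27 (V, w=50) → cum 160
  km 28 (Q, w=20) → cum 180
  km 47 (W, w=30) → cum 210
  km 53 (T, w=8) → cum 218  ≥ 211.5 → median here
  km 62 (P, w=35) → cum 253
  km 86 (R, w=20) → cum 273
  km 89 (U, w=150) → cum 423
Optimal location: km 53.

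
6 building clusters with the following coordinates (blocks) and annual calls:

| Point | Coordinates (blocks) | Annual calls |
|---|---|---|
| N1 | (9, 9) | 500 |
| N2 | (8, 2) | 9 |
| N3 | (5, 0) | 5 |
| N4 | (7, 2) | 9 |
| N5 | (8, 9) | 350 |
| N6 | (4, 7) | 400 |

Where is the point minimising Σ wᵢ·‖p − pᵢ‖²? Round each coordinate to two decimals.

The minimiser of Σwᵢ‖p−pᵢ‖² is the weighted centroid p* = (Σwᵢpᵢ)/(Σwᵢ).
Σwᵢ = 1273.
Σwᵢxᵢ = 500·9 + 9·8 + 5·5 + 9·7 + 350·8 + 400·4 = 9060.
Σwᵢyᵢ = 500·9 + 9·2 + 5·0 + 9·2 + 350·9 + 400·7 = 10486.
x* = 9060/1273 = 7.12, y* = 10486/1273 = 8.24.

(7.12, 8.24)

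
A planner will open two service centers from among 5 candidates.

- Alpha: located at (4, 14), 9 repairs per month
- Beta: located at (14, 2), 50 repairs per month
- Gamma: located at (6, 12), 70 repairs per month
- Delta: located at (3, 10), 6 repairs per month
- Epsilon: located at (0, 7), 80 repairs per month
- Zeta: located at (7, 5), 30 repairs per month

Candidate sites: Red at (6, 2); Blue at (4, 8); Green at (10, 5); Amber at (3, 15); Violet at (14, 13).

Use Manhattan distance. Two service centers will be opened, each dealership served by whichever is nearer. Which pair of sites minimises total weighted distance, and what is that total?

Evaluate every pair (each demand assigned to the nearer of the two):
  {Blue, Green}: total = 1332
  {Red, Blue}: total = 1412
  {Blue, Violet}: total = 1622
  {Green, Amber}: total = 1788
  {Blue, Amber}: total = 1836
  {Red, Amber}: total = 1868
  {Red, Violet}: total = 2195
  {Green, Violet}: total = 2201
  {Red, Green}: total = 2212
  {Amber, Violet}: total = 2318
Best pair: {Blue, Green} with total 1332.

{Blue, Green}, total 1332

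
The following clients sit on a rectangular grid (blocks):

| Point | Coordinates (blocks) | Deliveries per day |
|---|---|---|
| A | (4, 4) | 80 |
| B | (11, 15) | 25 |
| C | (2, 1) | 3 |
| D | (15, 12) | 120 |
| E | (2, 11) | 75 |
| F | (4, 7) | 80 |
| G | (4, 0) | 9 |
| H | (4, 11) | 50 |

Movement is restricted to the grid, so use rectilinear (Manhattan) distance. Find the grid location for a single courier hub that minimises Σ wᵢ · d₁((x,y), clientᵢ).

Manhattan distance separates: Σwᵢ(|x−xᵢ|+|y−yᵢ|) = Σwᵢ|x−xᵢ| + Σwᵢ|y−yᵢ|, so x and y are optimised independently as 1-D weighted medians.
Total weight W = 442; half = 221.
x-coordinate, sorted with cumulative weight:
  x=2 (C, w=3) cum 3
  x=2 (E, w=75) cum 78
  x=4 (A, w=80) cum 158
  x=4 (F, w=80) cum 238  ← median
  x=4 (G, w=9) cum 247
  x=4 (H, w=50) cum 297
  x=11 (B, w=25) cum 322
  x=15 (D, w=120) cum 442
⇒ x* = 4
y-coordinate, sorted with cumulative weight:
  y=0 (G, w=9) cum 9
  y=1 (C, w=3) cum 12
  y=4 (A, w=80) cum 92
  y=7 (F, w=80) cum 172
  y=11 (E, w=75) cum 247  ← median
  y=11 (H, w=50) cum 297
  y=12 (D, w=120) cum 417
  y=15 (B, w=25) cum 442
⇒ y* = 11

(4, 11)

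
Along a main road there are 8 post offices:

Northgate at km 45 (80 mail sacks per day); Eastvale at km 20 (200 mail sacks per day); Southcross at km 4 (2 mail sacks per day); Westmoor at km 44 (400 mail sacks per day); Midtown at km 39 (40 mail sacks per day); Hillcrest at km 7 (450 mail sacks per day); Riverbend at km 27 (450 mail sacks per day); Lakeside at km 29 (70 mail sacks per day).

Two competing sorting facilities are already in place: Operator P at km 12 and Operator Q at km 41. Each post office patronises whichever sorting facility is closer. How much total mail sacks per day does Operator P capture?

The indifferent point is the midpoint (12+41)/2 = 26.5; post offices left of it (closer to Operator P at 12) go to Operator P, those right go to Operator Q.
  Southcross at 4 (w=2) → Operator P
  Hillcrest at 7 (w=450) → Operator P
  Eastvale at 20 (w=200) → Operator P
  Riverbend at 27 (w=450) → Operator Q
  Lakeside at 29 (w=70) → Operator Q
  Midtown at 39 (w=40) → Operator Q
  Westmoor at 44 (w=400) → Operator Q
  Northgate at 45 (w=80) → Operator Q
Operator P captures 652; Operator Q captures 1040.

652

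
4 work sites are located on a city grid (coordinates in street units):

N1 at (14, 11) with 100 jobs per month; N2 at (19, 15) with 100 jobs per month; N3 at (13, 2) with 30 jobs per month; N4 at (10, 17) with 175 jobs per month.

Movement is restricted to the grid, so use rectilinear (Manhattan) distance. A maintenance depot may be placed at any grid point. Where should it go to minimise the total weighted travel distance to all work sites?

(13, 15)

Manhattan distance separates: Σwᵢ(|x−xᵢ|+|y−yᵢ|) = Σwᵢ|x−xᵢ| + Σwᵢ|y−yᵢ|, so x and y are optimised independently as 1-D weighted medians.
Total weight W = 405; half = 202.5.
x-coordinate, sorted with cumulative weight:
  x=10 (N4, w=175) cum 175
  x=13 (N3, w=30) cum 205  ← median
  x=14 (N1, w=100) cum 305
  x=19 (N2, w=100) cum 405
⇒ x* = 13
y-coordinate, sorted with cumulative weight:
  y=2 (N3, w=30) cum 30
  y=11 (N1, w=100) cum 130
  y=15 (N2, w=100) cum 230  ← median
  y=17 (N4, w=175) cum 405
⇒ y* = 15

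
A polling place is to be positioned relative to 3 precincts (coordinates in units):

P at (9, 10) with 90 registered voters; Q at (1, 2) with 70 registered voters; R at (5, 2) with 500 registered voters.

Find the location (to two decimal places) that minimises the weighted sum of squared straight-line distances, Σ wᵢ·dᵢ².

(5.12, 3.09)

The minimiser of Σwᵢ‖p−pᵢ‖² is the weighted centroid p* = (Σwᵢpᵢ)/(Σwᵢ).
Σwᵢ = 660.
Σwᵢxᵢ = 90·9 + 70·1 + 500·5 = 3380.
Σwᵢyᵢ = 90·10 + 70·2 + 500·2 = 2040.
x* = 3380/660 = 5.12, y* = 2040/660 = 3.09.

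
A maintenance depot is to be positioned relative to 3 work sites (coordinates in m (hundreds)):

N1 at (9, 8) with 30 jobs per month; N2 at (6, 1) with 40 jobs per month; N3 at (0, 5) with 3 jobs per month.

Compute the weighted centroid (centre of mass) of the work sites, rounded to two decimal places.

The minimiser of Σwᵢ‖p−pᵢ‖² is the weighted centroid p* = (Σwᵢpᵢ)/(Σwᵢ).
Σwᵢ = 73.
Σwᵢxᵢ = 30·9 + 40·6 + 3·0 = 510.
Σwᵢyᵢ = 30·8 + 40·1 + 3·5 = 295.
x* = 510/73 = 6.99, y* = 295/73 = 4.04.

(6.99, 4.04)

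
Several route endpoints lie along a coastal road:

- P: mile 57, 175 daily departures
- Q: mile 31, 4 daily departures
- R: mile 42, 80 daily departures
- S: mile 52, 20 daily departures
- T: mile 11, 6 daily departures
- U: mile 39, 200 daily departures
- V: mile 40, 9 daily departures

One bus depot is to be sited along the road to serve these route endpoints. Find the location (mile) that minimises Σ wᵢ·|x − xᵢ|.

For a sum of weighted absolute distances on a line, the optimum is the weighted median (not the mean). Total weight W = 494; half-weight = 247.
Sort by position and accumulate weight:
  mile 11 (T, w=6) → cum 6
  mile 31 (Q, w=4) → cum 10
  mile 39 (U, w=200) → cum 210
  mile 40 (V, w=9) → cum 219
  mile 42 (R, w=80) → cum 299  ≥ 247 → median here
  mile 52 (S, w=20) → cum 319
  mile 57 (P, w=175) → cum 494
Optimal location: mile 42.

x = 42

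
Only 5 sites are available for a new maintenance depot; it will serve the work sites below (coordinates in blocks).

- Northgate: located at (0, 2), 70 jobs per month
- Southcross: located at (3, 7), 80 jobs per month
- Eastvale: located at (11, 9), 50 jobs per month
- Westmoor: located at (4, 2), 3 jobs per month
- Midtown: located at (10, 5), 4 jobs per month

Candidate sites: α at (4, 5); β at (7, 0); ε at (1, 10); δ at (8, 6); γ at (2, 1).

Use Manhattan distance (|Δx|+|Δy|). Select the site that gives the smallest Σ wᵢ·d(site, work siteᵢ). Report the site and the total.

α, total 1313 blocks

Total weighted distance at each candidate:
  α (4, 5): total = 1313
  β (7, 0): total = 2207
  ε (1, 10): total = 1669
  δ (8, 6): total = 1656
  γ (2, 1): total = 1677
Minimum is at α with total 1313 blocks.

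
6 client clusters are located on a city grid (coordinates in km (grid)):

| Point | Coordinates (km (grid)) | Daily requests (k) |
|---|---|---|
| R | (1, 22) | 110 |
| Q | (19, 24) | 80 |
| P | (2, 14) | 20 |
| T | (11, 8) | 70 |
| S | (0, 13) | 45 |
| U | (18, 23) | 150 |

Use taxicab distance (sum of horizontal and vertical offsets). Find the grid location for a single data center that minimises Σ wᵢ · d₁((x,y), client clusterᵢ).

(11, 22)

Manhattan distance separates: Σwᵢ(|x−xᵢ|+|y−yᵢ|) = Σwᵢ|x−xᵢ| + Σwᵢ|y−yᵢ|, so x and y are optimised independently as 1-D weighted medians.
Total weight W = 475; half = 237.5.
x-coordinate, sorted with cumulative weight:
  x=0 (S, w=45) cum 45
  x=1 (R, w=110) cum 155
  x=2 (P, w=20) cum 175
  x=11 (T, w=70) cum 245  ← median
  x=18 (U, w=150) cum 395
  x=19 (Q, w=80) cum 475
⇒ x* = 11
y-coordinate, sorted with cumulative weight:
  y=8 (T, w=70) cum 70
  y=13 (S, w=45) cum 115
  y=14 (P, w=20) cum 135
  y=22 (R, w=110) cum 245  ← median
  y=23 (U, w=150) cum 395
  y=24 (Q, w=80) cum 475
⇒ y* = 22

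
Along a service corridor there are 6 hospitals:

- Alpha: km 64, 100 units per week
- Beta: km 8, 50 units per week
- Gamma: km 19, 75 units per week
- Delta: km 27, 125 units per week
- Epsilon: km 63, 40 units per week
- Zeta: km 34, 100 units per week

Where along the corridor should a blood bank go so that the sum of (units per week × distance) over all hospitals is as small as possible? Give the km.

For a sum of weighted absolute distances on a line, the optimum is the weighted median (not the mean). Total weight W = 490; half-weight = 245.
Sort by position and accumulate weight:
  km 8 (Beta, w=50) → cum 50
  km 19 (Gamma, w=75) → cum 125
  km 27 (Delta, w=125) → cum 250  ≥ 245 → median here
  km 34 (Zeta, w=100) → cum 350
  km 63 (Epsilon, w=40) → cum 390
  km 64 (Alpha, w=100) → cum 490
Optimal location: km 27.

x = 27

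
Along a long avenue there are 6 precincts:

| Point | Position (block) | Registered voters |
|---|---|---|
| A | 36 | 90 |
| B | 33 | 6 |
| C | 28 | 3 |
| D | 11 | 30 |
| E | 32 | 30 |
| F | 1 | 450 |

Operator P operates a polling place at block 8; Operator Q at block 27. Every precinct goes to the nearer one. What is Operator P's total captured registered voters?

The indifferent point is the midpoint (8+27)/2 = 17.5; precincts left of it (closer to Operator P at 8) go to Operator P, those right go to Operator Q.
  F at 1 (w=450) → Operator P
  D at 11 (w=30) → Operator P
  C at 28 (w=3) → Operator Q
  E at 32 (w=30) → Operator Q
  B at 33 (w=6) → Operator Q
  A at 36 (w=90) → Operator Q
Operator P captures 480; Operator Q captures 129.

480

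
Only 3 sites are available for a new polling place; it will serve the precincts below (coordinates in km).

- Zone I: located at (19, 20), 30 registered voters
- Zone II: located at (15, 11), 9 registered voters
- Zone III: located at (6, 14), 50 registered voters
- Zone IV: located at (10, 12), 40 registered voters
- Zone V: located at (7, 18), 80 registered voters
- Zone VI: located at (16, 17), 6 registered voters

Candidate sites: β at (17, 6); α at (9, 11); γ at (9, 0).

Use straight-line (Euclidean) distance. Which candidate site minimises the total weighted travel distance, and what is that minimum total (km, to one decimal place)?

Total weighted distance at each candidate:
  β (17, 6): total = 2837.5
  α (9, 11): total = 1364.0
  γ (9, 0): total = 3540.3
Minimum is at α with total 1364.0 km.

α, total 1364.0 km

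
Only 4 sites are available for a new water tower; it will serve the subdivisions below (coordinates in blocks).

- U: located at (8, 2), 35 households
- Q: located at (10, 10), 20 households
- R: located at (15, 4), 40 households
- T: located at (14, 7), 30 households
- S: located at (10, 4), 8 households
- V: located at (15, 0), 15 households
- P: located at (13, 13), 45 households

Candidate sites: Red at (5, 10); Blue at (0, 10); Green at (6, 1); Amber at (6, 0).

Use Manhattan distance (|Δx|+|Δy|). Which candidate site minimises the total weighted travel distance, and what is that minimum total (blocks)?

Green, total 2326 blocks

Total weighted distance at each candidate:
  Red (5, 10): total = 2368
  Blue (0, 10): total = 3333
  Green (6, 1): total = 2326
  Amber (6, 0): total = 2489
Minimum is at Green with total 2326 blocks.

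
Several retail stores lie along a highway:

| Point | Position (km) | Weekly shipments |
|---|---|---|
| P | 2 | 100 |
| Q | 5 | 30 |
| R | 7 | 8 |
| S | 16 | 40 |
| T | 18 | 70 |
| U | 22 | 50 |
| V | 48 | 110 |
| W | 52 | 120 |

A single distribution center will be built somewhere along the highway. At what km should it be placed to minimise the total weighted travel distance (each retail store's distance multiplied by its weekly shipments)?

x = 22

For a sum of weighted absolute distances on a line, the optimum is the weighted median (not the mean). Total weight W = 528; half-weight = 264.
Sort by position and accumulate weight:
  km 2 (P, w=100) → cum 100
  km 5 (Q, w=30) → cum 130
  km 7 (R, w=8) → cum 138
  km 16 (S, w=40) → cum 178
  km 18 (T, w=70) → cum 248
  km 22 (U, w=50) → cum 298  ≥ 264 → median here
  km 48 (V, w=110) → cum 408
  km 52 (W, w=120) → cum 528
Optimal location: km 22.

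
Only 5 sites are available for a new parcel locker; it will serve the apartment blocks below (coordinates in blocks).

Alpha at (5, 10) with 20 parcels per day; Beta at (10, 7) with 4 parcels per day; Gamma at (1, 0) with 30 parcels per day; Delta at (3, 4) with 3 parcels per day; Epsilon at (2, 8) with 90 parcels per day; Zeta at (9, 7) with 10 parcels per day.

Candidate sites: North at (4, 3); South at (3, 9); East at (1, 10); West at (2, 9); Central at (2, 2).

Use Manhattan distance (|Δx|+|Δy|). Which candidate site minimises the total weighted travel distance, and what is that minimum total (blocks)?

Total weighted distance at each candidate:
  North (4, 3): total = 1106
  South (3, 9): total = 701
  East (1, 10): total = 832
  West (2, 9): total = 618
  Central (2, 2): total = 1031
Minimum is at West with total 618 blocks.

West, total 618 blocks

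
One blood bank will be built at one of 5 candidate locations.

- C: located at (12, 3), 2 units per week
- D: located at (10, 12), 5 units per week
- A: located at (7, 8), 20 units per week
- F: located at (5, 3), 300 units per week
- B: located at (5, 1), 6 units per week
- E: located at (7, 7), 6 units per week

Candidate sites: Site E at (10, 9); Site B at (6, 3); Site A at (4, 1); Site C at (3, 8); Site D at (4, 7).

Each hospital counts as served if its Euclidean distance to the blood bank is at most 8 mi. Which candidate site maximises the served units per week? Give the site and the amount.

Site D, covering 337

Coverage radius r = 8 mi; a point is covered iff (Δx)²+(Δy)² ≤ 8² = 64.
  Site E (10, 9): covers {C, D, A, F, E} → 333
  Site B (6, 3): covers {C, A, F, B, E} → 334
  Site A (4, 1): covers {A, F, B, E} → 332
  Site C (3, 8): covers {A, F, B, E} → 332
  Site D (4, 7): covers {D, A, F, B, E} → 337
Maximum coverage at Site D: 337 units per week.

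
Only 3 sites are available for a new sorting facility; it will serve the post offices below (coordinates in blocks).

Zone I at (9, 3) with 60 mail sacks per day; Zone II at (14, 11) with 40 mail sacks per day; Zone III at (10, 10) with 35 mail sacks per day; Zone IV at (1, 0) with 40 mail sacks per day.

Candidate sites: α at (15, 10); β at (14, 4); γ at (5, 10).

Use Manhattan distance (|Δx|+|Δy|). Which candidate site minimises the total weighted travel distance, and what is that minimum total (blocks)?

β, total 1670 blocks

Total weighted distance at each candidate:
  α (15, 10): total = 1995
  β (14, 4): total = 1670
  γ (5, 10): total = 1795
Minimum is at β with total 1670 blocks.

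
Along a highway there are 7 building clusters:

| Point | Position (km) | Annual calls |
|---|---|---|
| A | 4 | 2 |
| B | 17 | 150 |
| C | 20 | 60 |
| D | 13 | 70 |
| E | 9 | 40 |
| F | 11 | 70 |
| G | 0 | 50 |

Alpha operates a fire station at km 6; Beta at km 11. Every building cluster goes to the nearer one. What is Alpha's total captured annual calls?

The indifferent point is the midpoint (6+11)/2 = 8.5; building clusters left of it (closer to Alpha at 6) go to Alpha, those right go to Beta.
  G at 0 (w=50) → Alpha
  A at 4 (w=2) → Alpha
  E at 9 (w=40) → Beta
  F at 11 (w=70) → Beta
  D at 13 (w=70) → Beta
  B at 17 (w=150) → Beta
  C at 20 (w=60) → Beta
Alpha captures 52; Beta captures 390.

52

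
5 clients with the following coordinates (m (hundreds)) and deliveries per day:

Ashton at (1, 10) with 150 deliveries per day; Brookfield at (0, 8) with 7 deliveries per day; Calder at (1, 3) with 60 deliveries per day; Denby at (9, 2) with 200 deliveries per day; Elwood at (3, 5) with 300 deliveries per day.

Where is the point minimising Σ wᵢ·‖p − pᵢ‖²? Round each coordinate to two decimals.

The minimiser of Σwᵢ‖p−pᵢ‖² is the weighted centroid p* = (Σwᵢpᵢ)/(Σwᵢ).
Σwᵢ = 717.
Σwᵢxᵢ = 150·1 + 7·0 + 60·1 + 200·9 + 300·3 = 2910.
Σwᵢyᵢ = 150·10 + 7·8 + 60·3 + 200·2 + 300·5 = 3636.
x* = 2910/717 = 4.06, y* = 3636/717 = 5.07.

(4.06, 5.07)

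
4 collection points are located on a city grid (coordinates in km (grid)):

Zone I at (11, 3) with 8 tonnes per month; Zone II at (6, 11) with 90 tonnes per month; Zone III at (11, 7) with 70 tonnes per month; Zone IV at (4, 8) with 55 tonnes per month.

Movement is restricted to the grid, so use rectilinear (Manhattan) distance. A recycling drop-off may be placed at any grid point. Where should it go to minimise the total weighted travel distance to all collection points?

Manhattan distance separates: Σwᵢ(|x−xᵢ|+|y−yᵢ|) = Σwᵢ|x−xᵢ| + Σwᵢ|y−yᵢ|, so x and y are optimised independently as 1-D weighted medians.
Total weight W = 223; half = 111.5.
x-coordinate, sorted with cumulative weight:
  x=4 (Zone IV, w=55) cum 55
  x=6 (Zone II, w=90) cum 145  ← median
  x=11 (Zone I, w=8) cum 153
  x=11 (Zone III, w=70) cum 223
⇒ x* = 6
y-coordinate, sorted with cumulative weight:
  y=3 (Zone I, w=8) cum 8
  y=7 (Zone III, w=70) cum 78
  y=8 (Zone IV, w=55) cum 133  ← median
  y=11 (Zone II, w=90) cum 223
⇒ y* = 8

(6, 8)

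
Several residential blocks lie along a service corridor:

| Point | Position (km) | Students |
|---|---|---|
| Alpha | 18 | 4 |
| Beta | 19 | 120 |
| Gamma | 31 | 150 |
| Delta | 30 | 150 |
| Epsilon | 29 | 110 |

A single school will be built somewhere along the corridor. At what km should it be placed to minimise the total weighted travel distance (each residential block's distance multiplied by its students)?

x = 30

For a sum of weighted absolute distances on a line, the optimum is the weighted median (not the mean). Total weight W = 534; half-weight = 267.
Sort by position and accumulate weight:
  km 18 (Alpha, w=4) → cum 4
  km 19 (Beta, w=120) → cum 124
  km 29 (Epsilon, w=110) → cum 234
  km 30 (Delta, w=150) → cum 384  ≥ 267 → median here
  km 31 (Gamma, w=150) → cum 534
Optimal location: km 30.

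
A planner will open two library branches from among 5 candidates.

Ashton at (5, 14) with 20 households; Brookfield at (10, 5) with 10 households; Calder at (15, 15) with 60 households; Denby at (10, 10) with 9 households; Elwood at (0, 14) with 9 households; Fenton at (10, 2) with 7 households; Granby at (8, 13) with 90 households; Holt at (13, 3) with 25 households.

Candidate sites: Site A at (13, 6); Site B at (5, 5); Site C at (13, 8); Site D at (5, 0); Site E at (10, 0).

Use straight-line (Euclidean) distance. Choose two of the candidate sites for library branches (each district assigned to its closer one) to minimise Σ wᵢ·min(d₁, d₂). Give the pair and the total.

Evaluate every pair (each demand assigned to the nearer of the two):
  {Site A, Site C}: total = 1576.1
  {Site B, Site C}: total = 1586.6
  {Site C, Site E}: total = 1597.0
  {Site C, Site D}: total = 1639.6
  {Site A, Site B}: total = 1781.4
  {Site A, Site E}: total = 1856.7
  {Site A, Site D}: total = 1874.1
  {Site B, Site E}: total = 2123.9
  {Site B, Site D}: total = 2247.6
  {Site D, Site E}: total = 2806.3
Best pair: {Site A, Site C} with total 1576.1.

{Site A, Site C}, total 1576.1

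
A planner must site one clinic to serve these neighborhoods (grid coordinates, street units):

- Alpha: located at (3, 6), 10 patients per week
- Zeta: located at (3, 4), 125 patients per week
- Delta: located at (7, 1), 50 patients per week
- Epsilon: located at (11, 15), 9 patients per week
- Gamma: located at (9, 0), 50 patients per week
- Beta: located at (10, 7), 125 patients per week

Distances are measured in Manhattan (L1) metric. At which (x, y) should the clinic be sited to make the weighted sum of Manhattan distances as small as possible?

(7, 4)

Manhattan distance separates: Σwᵢ(|x−xᵢ|+|y−yᵢ|) = Σwᵢ|x−xᵢ| + Σwᵢ|y−yᵢ|, so x and y are optimised independently as 1-D weighted medians.
Total weight W = 369; half = 184.5.
x-coordinate, sorted with cumulative weight:
  x=3 (Alpha, w=10) cum 10
  x=3 (Zeta, w=125) cum 135
  x=7 (Delta, w=50) cum 185  ← median
  x=9 (Gamma, w=50) cum 235
  x=10 (Beta, w=125) cum 360
  x=11 (Epsilon, w=9) cum 369
⇒ x* = 7
y-coordinate, sorted with cumulative weight:
  y=0 (Gamma, w=50) cum 50
  y=1 (Delta, w=50) cum 100
  y=4 (Zeta, w=125) cum 225  ← median
  y=6 (Alpha, w=10) cum 235
  y=7 (Beta, w=125) cum 360
  y=15 (Epsilon, w=9) cum 369
⇒ y* = 4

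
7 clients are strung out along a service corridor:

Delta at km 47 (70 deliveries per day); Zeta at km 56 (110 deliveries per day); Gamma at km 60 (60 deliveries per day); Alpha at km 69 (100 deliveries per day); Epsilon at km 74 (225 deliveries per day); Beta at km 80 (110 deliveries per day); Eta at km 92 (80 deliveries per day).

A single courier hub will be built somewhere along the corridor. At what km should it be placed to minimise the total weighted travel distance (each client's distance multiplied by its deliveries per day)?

x = 74

For a sum of weighted absolute distances on a line, the optimum is the weighted median (not the mean). Total weight W = 755; half-weight = 377.5.
Sort by position and accumulate weight:
  km 47 (Delta, w=70) → cum 70
  km 56 (Zeta, w=110) → cum 180
  km 60 (Gamma, w=60) → cum 240
  km 69 (Alpha, w=100) → cum 340
  km 74 (Epsilon, w=225) → cum 565  ≥ 377.5 → median here
  km 80 (Beta, w=110) → cum 675
  km 92 (Eta, w=80) → cum 755
Optimal location: km 74.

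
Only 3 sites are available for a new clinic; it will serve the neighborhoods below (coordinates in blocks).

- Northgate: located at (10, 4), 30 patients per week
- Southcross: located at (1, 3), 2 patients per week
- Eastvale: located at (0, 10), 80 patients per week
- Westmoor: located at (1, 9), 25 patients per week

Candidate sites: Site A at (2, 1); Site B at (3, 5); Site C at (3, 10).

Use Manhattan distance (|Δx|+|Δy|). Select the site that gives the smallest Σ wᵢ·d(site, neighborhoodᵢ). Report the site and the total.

Total weighted distance at each candidate:
  Site A (2, 1): total = 1441
  Site B (3, 5): total = 1038
  Site C (3, 10): total = 723
Minimum is at Site C with total 723 blocks.

Site C, total 723 blocks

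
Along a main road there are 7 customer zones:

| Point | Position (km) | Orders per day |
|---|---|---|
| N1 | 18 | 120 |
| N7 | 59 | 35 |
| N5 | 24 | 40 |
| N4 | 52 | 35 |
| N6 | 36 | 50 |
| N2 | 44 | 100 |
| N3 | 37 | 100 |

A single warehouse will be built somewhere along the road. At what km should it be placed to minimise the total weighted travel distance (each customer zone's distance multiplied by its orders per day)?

For a sum of weighted absolute distances on a line, the optimum is the weighted median (not the mean). Total weight W = 480; half-weight = 240.
Sort by position and accumulate weight:
  km 18 (N1, w=120) → cum 120
  km 24 (N5, w=40) → cum 160
  km 36 (N6, w=50) → cum 210
  km 37 (N3, w=100) → cum 310  ≥ 240 → median here
  km 44 (N2, w=100) → cum 410
  km 52 (N4, w=35) → cum 445
  km 59 (N7, w=35) → cum 480
Optimal location: km 37.

x = 37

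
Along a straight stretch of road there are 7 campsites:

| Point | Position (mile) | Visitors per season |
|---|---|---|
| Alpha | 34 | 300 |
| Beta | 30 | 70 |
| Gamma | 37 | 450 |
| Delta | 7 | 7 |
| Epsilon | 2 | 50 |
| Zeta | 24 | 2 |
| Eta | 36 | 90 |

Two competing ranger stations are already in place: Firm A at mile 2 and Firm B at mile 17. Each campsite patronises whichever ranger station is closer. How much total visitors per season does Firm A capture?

The indifferent point is the midpoint (2+17)/2 = 9.5; campsites left of it (closer to Firm A at 2) go to Firm A, those right go to Firm B.
  Epsilon at 2 (w=50) → Firm A
  Delta at 7 (w=7) → Firm A
  Zeta at 24 (w=2) → Firm B
  Beta at 30 (w=70) → Firm B
  Alpha at 34 (w=300) → Firm B
  Eta at 36 (w=90) → Firm B
  Gamma at 37 (w=450) → Firm B
Firm A captures 57; Firm B captures 912.

57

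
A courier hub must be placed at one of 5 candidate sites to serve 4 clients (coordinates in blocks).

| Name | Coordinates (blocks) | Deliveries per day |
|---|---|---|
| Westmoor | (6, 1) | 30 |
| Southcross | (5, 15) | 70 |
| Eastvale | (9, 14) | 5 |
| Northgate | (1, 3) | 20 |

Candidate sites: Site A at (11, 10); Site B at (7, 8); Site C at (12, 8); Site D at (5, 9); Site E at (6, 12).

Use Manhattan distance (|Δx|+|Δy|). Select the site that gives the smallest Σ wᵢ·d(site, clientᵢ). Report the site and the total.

Site E, total 915 blocks

Total weighted distance at each candidate:
  Site A (11, 10): total = 1560
  Site B (7, 8): total = 1130
  Site C (12, 8): total = 1735
  Site D (5, 9): total = 935
  Site E (6, 12): total = 915
Minimum is at Site E with total 915 blocks.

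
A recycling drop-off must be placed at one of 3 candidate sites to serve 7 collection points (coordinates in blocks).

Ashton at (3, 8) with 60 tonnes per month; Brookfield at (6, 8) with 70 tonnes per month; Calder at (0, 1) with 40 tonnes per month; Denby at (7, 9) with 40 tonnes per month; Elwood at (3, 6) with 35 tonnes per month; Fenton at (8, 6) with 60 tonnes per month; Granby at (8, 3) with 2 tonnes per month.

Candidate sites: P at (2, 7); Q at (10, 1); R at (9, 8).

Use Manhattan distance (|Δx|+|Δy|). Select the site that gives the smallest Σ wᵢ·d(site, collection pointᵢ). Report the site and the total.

P, total 1580 blocks

Total weighted distance at each candidate:
  P (2, 7): total = 1580
  Q (10, 1): total = 3298
  R (9, 8): total = 1802
Minimum is at P with total 1580 blocks.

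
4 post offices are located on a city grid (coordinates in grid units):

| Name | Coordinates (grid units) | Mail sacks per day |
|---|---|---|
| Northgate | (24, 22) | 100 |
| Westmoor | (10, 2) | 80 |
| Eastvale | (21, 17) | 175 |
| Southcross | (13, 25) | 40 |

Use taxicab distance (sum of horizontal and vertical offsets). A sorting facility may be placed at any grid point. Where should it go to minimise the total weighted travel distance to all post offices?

(21, 17)

Manhattan distance separates: Σwᵢ(|x−xᵢ|+|y−yᵢ|) = Σwᵢ|x−xᵢ| + Σwᵢ|y−yᵢ|, so x and y are optimised independently as 1-D weighted medians.
Total weight W = 395; half = 197.5.
x-coordinate, sorted with cumulative weight:
  x=10 (Westmoor, w=80) cum 80
  x=13 (Southcross, w=40) cum 120
  x=21 (Eastvale, w=175) cum 295  ← median
  x=24 (Northgate, w=100) cum 395
⇒ x* = 21
y-coordinate, sorted with cumulative weight:
  y=2 (Westmoor, w=80) cum 80
  y=17 (Eastvale, w=175) cum 255  ← median
  y=22 (Northgate, w=100) cum 355
  y=25 (Southcross, w=40) cum 395
⇒ y* = 17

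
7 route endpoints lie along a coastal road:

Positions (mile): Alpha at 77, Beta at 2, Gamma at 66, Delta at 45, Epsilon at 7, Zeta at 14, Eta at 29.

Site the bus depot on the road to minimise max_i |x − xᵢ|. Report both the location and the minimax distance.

location 39.5, max distance 37.5

The 1-center on a line is the midpoint of the two extreme points: leftmost at 2, rightmost at 77.
Optimal location = (2 + 77)/2 = 39.5; maximum distance = (77 − 2)/2 = 37.5.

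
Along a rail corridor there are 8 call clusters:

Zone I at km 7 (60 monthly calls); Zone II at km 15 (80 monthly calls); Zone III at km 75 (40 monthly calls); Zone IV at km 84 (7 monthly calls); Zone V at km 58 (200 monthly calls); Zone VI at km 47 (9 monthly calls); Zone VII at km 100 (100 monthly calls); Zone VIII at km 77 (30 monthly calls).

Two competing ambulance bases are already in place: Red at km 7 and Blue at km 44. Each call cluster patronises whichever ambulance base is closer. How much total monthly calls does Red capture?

140

The indifferent point is the midpoint (7+44)/2 = 25.5; call clusters left of it (closer to Red at 7) go to Red, those right go to Blue.
  Zone I at 7 (w=60) → Red
  Zone II at 15 (w=80) → Red
  Zone VI at 47 (w=9) → Blue
  Zone V at 58 (w=200) → Blue
  Zone III at 75 (w=40) → Blue
  Zone VIII at 77 (w=30) → Blue
  Zone IV at 84 (w=7) → Blue
  Zone VII at 100 (w=100) → Blue
Red captures 140; Blue captures 386.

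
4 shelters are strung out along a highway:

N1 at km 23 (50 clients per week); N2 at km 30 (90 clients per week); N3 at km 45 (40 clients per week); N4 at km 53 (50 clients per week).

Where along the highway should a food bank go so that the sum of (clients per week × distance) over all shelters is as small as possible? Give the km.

x = 30

For a sum of weighted absolute distances on a line, the optimum is the weighted median (not the mean). Total weight W = 230; half-weight = 115.
Sort by position and accumulate weight:
  km 23 (N1, w=50) → cum 50
  km 30 (N2, w=90) → cum 140  ≥ 115 → median here
  km 45 (N3, w=40) → cum 180
  km 53 (N4, w=50) → cum 230
Optimal location: km 30.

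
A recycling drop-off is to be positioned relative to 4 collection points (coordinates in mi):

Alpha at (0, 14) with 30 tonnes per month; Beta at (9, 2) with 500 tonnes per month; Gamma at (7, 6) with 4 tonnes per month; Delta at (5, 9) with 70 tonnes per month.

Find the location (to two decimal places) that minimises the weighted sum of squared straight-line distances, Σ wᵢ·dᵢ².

(8.08, 3.43)

The minimiser of Σwᵢ‖p−pᵢ‖² is the weighted centroid p* = (Σwᵢpᵢ)/(Σwᵢ).
Σwᵢ = 604.
Σwᵢxᵢ = 30·0 + 500·9 + 4·7 + 70·5 = 4878.
Σwᵢyᵢ = 30·14 + 500·2 + 4·6 + 70·9 = 2074.
x* = 4878/604 = 8.08, y* = 2074/604 = 3.43.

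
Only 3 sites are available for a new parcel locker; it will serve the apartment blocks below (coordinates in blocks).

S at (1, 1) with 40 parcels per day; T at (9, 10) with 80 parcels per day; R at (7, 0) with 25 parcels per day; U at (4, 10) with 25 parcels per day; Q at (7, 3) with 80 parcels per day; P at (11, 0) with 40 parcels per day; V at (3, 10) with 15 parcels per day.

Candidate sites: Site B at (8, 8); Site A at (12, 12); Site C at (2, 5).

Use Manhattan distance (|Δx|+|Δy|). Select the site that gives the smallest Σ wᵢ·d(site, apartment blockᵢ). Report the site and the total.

Site B, total 2200 blocks

Total weighted distance at each candidate:
  Site B (8, 8): total = 2200
  Site A (12, 12): total = 3760
  Site C (2, 5): total = 2795
Minimum is at Site B with total 2200 blocks.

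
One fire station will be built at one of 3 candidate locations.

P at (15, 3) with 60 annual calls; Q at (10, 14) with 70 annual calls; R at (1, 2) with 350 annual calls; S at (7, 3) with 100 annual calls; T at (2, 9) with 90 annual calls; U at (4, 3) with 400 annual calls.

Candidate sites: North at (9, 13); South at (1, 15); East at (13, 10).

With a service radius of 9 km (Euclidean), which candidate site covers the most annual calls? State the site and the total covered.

North, covering 160

Coverage radius r = 9 km; a point is covered iff (Δx)²+(Δy)² ≤ 9² = 81.
  North (9, 13): covers {Q, T} → 160
  South (1, 15): covers {T} → 90
  East (13, 10): covers {P, Q} → 130
Maximum coverage at North: 160 annual calls.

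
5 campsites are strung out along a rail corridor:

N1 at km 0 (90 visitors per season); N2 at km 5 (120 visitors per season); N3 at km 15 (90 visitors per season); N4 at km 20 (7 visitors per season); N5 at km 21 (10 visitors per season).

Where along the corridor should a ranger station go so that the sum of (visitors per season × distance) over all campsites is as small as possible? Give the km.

For a sum of weighted absolute distances on a line, the optimum is the weighted median (not the mean). Total weight W = 317; half-weight = 158.5.
Sort by position and accumulate weight:
  km 0 (N1, w=90) → cum 90
  km 5 (N2, w=120) → cum 210  ≥ 158.5 → median here
  km 15 (N3, w=90) → cum 300
  km 20 (N4, w=7) → cum 307
  km 21 (N5, w=10) → cum 317
Optimal location: km 5.

x = 5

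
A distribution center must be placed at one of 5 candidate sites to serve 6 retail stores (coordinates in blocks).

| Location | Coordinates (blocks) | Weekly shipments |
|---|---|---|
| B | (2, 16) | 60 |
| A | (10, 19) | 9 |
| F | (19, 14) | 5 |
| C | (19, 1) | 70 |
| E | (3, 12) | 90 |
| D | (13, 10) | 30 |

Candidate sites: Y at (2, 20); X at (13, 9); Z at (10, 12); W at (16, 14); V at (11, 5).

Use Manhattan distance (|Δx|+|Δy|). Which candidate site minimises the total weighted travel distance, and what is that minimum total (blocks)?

Z, total 3018 blocks

Total weighted distance at each candidate:
  Y (2, 20): total = 4396
  X (13, 9): total = 3432
  Z (10, 12): total = 3018
  W (16, 14): total = 3754
  V (11, 5): total = 3820
Minimum is at Z with total 3018 blocks.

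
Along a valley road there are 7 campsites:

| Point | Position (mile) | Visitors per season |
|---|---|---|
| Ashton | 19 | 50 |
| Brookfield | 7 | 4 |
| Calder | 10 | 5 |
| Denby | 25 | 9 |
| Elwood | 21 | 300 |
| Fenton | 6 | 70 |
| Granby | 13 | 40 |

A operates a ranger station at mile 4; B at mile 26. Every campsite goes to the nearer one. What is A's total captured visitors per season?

The indifferent point is the midpoint (4+26)/2 = 15; campsites left of it (closer to A at 4) go to A, those right go to B.
  Fenton at 6 (w=70) → A
  Brookfield at 7 (w=4) → A
  Calder at 10 (w=5) → A
  Granby at 13 (w=40) → A
  Ashton at 19 (w=50) → B
  Elwood at 21 (w=300) → B
  Denby at 25 (w=9) → B
A captures 119; B captures 359.

119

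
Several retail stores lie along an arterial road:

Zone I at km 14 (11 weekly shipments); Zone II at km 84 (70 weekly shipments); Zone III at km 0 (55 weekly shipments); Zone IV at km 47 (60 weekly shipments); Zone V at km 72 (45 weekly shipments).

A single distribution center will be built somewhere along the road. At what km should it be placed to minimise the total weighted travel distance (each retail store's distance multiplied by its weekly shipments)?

For a sum of weighted absolute distances on a line, the optimum is the weighted median (not the mean). Total weight W = 241; half-weight = 120.5.
Sort by position and accumulate weight:
  km 0 (Zone III, w=55) → cum 55
  km 14 (Zone I, w=11) → cum 66
  km 47 (Zone IV, w=60) → cum 126  ≥ 120.5 → median here
  km 72 (Zone V, w=45) → cum 171
  km 84 (Zone II, w=70) → cum 241
Optimal location: km 47.

x = 47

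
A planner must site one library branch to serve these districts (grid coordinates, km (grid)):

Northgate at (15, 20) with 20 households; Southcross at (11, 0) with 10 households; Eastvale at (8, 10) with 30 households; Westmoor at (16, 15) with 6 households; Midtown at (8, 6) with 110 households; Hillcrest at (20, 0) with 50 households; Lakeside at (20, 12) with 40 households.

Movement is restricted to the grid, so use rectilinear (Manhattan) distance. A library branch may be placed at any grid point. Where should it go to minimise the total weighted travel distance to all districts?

Manhattan distance separates: Σwᵢ(|x−xᵢ|+|y−yᵢ|) = Σwᵢ|x−xᵢ| + Σwᵢ|y−yᵢ|, so x and y are optimised independently as 1-D weighted medians.
Total weight W = 266; half = 133.
x-coordinate, sorted with cumulative weight:
  x=8 (Eastvale, w=30) cum 30
  x=8 (Midtown, w=110) cum 140  ← median
  x=11 (Southcross, w=10) cum 150
  x=15 (Northgate, w=20) cum 170
  x=16 (Westmoor, w=6) cum 176
  x=20 (Hillcrest, w=50) cum 226
  x=20 (Lakeside, w=40) cum 266
⇒ x* = 8
y-coordinate, sorted with cumulative weight:
  y=0 (Southcross, w=10) cum 10
  y=0 (Hillcrest, w=50) cum 60
  y=6 (Midtown, w=110) cum 170  ← median
  y=10 (Eastvale, w=30) cum 200
  y=12 (Lakeside, w=40) cum 240
  y=15 (Westmoor, w=6) cum 246
  y=20 (Northgate, w=20) cum 266
⇒ y* = 6

(8, 6)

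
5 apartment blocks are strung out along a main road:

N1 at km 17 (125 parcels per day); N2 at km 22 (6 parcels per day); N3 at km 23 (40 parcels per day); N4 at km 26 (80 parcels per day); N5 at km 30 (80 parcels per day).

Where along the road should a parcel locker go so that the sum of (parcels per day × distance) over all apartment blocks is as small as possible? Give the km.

For a sum of weighted absolute distances on a line, the optimum is the weighted median (not the mean). Total weight W = 331; half-weight = 165.5.
Sort by position and accumulate weight:
  km 17 (N1, w=125) → cum 125
  km 22 (N2, w=6) → cum 131
  km 23 (N3, w=40) → cum 171  ≥ 165.5 → median here
  km 26 (N4, w=80) → cum 251
  km 30 (N5, w=80) → cum 331
Optimal location: km 23.

x = 23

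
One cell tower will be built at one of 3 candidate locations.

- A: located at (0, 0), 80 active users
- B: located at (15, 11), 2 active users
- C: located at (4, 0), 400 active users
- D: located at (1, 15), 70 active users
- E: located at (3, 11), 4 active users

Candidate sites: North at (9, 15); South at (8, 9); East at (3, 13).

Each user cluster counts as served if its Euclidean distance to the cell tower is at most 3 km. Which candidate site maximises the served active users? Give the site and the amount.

Coverage radius r = 3 km; a point is covered iff (Δx)²+(Δy)² ≤ 3² = 9.
  North (9, 15): covers {none} → 0
  South (8, 9): covers {none} → 0
  East (3, 13): covers {D, E} → 74
Maximum coverage at East: 74 active users.

East, covering 74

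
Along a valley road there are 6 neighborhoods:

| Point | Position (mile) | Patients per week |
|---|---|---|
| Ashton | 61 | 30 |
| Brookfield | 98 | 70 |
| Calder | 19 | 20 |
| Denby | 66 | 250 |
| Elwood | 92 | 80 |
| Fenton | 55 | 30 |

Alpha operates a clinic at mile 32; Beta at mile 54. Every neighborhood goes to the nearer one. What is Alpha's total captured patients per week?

The indifferent point is the midpoint (32+54)/2 = 43; neighborhoods left of it (closer to Alpha at 32) go to Alpha, those right go to Beta.
  Calder at 19 (w=20) → Alpha
  Fenton at 55 (w=30) → Beta
  Ashton at 61 (w=30) → Beta
  Denby at 66 (w=250) → Beta
  Elwood at 92 (w=80) → Beta
  Brookfield at 98 (w=70) → Beta
Alpha captures 20; Beta captures 460.

20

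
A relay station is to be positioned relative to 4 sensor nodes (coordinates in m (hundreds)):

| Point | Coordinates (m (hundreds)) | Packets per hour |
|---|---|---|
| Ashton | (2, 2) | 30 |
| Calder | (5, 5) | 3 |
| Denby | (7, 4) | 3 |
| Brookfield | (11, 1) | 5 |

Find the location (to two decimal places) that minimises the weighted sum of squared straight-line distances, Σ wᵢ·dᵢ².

(3.68, 2.24)

The minimiser of Σwᵢ‖p−pᵢ‖² is the weighted centroid p* = (Σwᵢpᵢ)/(Σwᵢ).
Σwᵢ = 41.
Σwᵢxᵢ = 30·2 + 3·5 + 3·7 + 5·11 = 151.
Σwᵢyᵢ = 30·2 + 3·5 + 3·4 + 5·1 = 92.
x* = 151/41 = 3.68, y* = 92/41 = 2.24.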